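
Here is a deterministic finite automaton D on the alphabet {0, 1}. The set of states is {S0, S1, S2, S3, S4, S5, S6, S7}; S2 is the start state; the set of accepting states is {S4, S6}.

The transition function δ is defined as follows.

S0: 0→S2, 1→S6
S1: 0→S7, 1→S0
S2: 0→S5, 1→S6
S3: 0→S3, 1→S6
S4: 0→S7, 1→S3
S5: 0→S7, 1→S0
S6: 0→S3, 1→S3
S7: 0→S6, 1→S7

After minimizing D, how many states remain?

6

First remove the unreachable states {S1,S4}; 6 states remain.
Initial partition by acceptance: {S6} | {S0,S2,S3,S5,S7}.
Split {S0,S2,S3,S5,S7} by δ(·,0) → {S0,S2,S3,S5} and {S7}.
On input 0, block {S0,S2,S3,S5} splits into {S0,S2,S3} and {S5}.
Split {S0,S2,S3} by δ(·,0) → {S0,S3} and {S2}.
Refine {S0,S3} on symbol 0: members go to different blocks, giving {S0} and {S3}.
Stable partition: {S6} | {S0} | {S7} | {S5} | {S2} | {S3} — 6 equivalence classes.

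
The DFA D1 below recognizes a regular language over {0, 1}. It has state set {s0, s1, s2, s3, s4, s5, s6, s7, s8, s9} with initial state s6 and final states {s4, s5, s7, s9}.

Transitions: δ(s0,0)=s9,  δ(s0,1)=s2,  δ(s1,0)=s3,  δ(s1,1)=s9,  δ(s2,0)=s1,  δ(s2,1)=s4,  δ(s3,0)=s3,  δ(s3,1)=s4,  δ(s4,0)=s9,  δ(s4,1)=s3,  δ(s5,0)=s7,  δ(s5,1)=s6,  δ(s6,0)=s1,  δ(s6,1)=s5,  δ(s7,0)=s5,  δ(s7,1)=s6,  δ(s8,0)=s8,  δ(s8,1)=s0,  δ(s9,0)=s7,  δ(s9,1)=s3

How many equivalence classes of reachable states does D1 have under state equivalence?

First remove the unreachable states {s0,s2,s8}; 7 states remain.
P0 = {s4,s5,s7,s9} | {s1,s3,s6}.
The partition is now stable with 2 blocks: {s4,s5,s7,s9} | {s1,s3,s6}.

2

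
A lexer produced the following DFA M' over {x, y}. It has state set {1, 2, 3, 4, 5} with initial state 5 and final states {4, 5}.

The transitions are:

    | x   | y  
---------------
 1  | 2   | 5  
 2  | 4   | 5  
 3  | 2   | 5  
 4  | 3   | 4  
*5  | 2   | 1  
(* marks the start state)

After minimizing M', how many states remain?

4

Start with accepting vs non-accepting: {4,5} | {1,2,3}.
Split {4,5} by δ(·,y) → {4} and {5}.
On input x, block {1,2,3} splits into {1,3} and {2}.
The partition is now stable with 4 blocks: {4} | {1,3} | {5} | {2}.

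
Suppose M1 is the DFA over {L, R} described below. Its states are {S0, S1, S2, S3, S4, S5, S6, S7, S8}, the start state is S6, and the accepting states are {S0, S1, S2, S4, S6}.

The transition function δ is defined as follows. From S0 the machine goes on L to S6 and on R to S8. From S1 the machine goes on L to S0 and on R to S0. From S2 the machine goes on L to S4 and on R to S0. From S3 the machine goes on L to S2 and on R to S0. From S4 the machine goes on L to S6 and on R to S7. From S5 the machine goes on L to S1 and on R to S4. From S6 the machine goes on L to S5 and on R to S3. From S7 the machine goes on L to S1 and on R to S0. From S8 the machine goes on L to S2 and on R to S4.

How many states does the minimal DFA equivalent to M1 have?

P0 = {S0,S1,S2,S4,S6} | {S3,S5,S7,S8}.
Refine {S0,S1,S2,S4,S6} on symbol L: members go to different blocks, giving {S0,S1,S2,S4} and {S6}.
Refine {S0,S1,S2,S4} on symbol L: members go to different blocks, giving {S0,S4} and {S1,S2}.
No further refinement is possible. Final partition (4 blocks): {S0,S4} | {S3,S5,S7,S8} | {S6} | {S1,S2}.

4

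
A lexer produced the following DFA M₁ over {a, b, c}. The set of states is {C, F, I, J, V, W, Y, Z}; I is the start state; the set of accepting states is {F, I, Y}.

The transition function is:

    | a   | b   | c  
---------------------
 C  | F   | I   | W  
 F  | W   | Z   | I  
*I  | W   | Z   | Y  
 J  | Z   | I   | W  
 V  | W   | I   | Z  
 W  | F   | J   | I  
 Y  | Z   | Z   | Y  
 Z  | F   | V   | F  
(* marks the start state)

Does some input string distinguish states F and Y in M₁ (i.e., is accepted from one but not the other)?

No

First remove the unreachable states {C}; 7 states remain.
Initial partition by acceptance: {F,I,Y} | {J,V,W,Z}.
Split {J,V,W,Z} by δ(·,a) → {W,Z} and {J,V}.
No further refinement is possible. Final partition (3 blocks): {F,I,Y} | {W,Z} | {J,V}.
F and Y lie in the same block of the stable partition, so they are equivalent — no string distinguishes them.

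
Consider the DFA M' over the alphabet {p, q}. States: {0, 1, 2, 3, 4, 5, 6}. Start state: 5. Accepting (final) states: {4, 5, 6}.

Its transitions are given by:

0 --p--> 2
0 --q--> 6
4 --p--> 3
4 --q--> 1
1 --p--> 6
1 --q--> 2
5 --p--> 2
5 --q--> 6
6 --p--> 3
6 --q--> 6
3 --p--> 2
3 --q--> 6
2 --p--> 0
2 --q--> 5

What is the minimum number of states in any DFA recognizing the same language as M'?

2

States {1,4} cannot be reached from the start state, so discard them.
Start with accepting vs non-accepting: {5,6} | {0,2,3}.
The partition is now stable with 2 blocks: {5,6} | {0,2,3}.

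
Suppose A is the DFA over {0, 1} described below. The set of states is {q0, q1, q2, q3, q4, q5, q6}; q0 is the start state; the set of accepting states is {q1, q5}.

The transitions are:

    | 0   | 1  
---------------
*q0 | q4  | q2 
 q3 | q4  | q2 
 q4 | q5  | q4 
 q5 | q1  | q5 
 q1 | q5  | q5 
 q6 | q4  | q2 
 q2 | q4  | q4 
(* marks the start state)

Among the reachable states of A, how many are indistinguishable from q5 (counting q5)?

Reachable states from the start: {q0,q1,q2,q4,q5}. Unreachable: {q3,q6} — drop them.
Initial partition by acceptance: {q1,q5} | {q0,q2,q4}.
On input 0, block {q0,q2,q4} splits into {q0,q2} and {q4}.
Refine {q0,q2} on symbol 1: members go to different blocks, giving {q0} and {q2}.
Stable partition: {q1,q5} | {q0} | {q4} | {q2} — 4 equivalence classes.
The equivalence class containing q5 is {q1,q5}, of size 2.

2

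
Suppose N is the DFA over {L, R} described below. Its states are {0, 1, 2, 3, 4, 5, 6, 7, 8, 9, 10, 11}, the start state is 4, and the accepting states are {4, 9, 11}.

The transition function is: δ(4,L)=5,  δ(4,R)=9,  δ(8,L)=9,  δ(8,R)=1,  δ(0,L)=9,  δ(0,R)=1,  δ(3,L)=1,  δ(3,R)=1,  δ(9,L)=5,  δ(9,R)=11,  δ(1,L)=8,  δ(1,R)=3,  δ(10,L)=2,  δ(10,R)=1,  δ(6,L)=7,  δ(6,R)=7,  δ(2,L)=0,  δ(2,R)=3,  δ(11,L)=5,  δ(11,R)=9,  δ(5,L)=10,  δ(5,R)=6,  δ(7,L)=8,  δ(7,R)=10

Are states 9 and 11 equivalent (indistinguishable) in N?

Yes

Start with accepting vs non-accepting: {4,9,11} | {0,1,2,3,5,6,7,8,10}.
Split {0,1,2,3,5,6,7,8,10} by δ(·,L) → {1,2,3,5,6,7,10} and {0,8}.
On input L, block {1,2,3,5,6,7,10} splits into {3,5,6,10} and {1,2,7}.
Split {3,5,6,10} by δ(·,L) → {3,6,10} and {5}.
Stable partition: {4,9,11} | {3,6,10} | {0,8} | {1,2,7} | {5} — 5 equivalence classes.
9 and 11 lie in the same block of the stable partition, so they are equivalent — no string distinguishes them.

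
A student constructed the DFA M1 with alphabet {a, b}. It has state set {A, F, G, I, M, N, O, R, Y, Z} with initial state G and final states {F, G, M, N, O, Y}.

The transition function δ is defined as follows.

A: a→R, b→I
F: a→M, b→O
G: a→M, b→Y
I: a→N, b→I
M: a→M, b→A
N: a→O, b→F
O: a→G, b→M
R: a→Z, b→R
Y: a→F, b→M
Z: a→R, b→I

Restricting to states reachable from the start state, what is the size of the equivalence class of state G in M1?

Every state is reachable, so we keep all 10.
P0 = {F,G,M,N,O,Y} | {A,I,R,Z}.
Split {F,G,M,N,O,Y} by δ(·,b) → {F,G,N,O,Y} and {M}.
Refine {F,G,N,O,Y} on symbol a: members go to different blocks, giving {N,O,Y} and {F,G}.
Split {N,O,Y} by δ(·,a) → {O,Y} and {N}.
Split {A,I,R,Z} by δ(·,a) → {A,R,Z} and {I}.
On input b, block {A,R,Z} splits into {A,Z} and {R}.
The partition is now stable with 7 blocks: {O,Y} | {A,Z} | {M} | {F,G} | {N} | {I} | {R}.
The equivalence class containing G is {F,G}, of size 2.

2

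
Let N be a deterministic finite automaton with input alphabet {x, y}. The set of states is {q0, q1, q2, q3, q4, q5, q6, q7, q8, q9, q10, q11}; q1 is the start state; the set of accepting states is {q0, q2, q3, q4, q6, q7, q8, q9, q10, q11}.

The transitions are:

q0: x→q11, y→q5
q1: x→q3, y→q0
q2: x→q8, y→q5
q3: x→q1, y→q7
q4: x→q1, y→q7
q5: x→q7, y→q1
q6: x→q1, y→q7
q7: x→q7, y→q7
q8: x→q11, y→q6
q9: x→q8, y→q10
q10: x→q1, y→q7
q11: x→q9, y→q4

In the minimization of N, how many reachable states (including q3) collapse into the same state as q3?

First remove the unreachable states {q2}; 11 states remain.
Start with accepting vs non-accepting: {q0,q3,q4,q6,q7,q8,q9,q10,q11} | {q1,q5}.
Refine {q0,q3,q4,q6,q7,q8,q9,q10,q11} on symbol x: members go to different blocks, giving {q0,q7,q8,q9,q11} and {q3,q4,q6,q10}.
Refine {q0,q7,q8,q9,q11} on symbol y: members go to different blocks, giving {q8,q9,q11} and {q0} and {q7}.
Refine {q1,q5} on symbol x: members go to different blocks, giving {q1} and {q5}.
No further refinement is possible. Final partition (6 blocks): {q8,q9,q11} | {q1} | {q3,q4,q6,q10} | {q0} | {q7} | {q5}.
The equivalence class containing q3 is {q3,q4,q6,q10}, of size 4.

4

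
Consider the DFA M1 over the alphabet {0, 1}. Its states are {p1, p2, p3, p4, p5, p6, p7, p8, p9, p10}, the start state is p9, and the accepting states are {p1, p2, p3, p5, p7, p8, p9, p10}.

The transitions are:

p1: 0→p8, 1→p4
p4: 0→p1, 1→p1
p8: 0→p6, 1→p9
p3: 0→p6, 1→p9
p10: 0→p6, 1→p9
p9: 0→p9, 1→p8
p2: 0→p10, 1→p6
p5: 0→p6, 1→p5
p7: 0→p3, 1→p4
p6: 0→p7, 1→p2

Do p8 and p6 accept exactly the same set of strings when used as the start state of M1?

No

States {p5} cannot be reached from the start state, so discard them.
Initial partition by acceptance: {p1,p2,p3,p7,p8,p9,p10} | {p4,p6}.
On input 0, block {p1,p2,p3,p7,p8,p9,p10} splits into {p1,p2,p7,p9} and {p3,p8,p10}.
Split {p1,p2,p7,p9} by δ(·,0) → {p1,p2,p7} and {p9}.
Stable partition: {p1,p2,p7} | {p4,p6} | {p3,p8,p10} | {p9} — 4 equivalence classes.
p8 and p6 end up in different blocks, so they are distinguishable. For instance, the string 'ε' is accepted from only p8.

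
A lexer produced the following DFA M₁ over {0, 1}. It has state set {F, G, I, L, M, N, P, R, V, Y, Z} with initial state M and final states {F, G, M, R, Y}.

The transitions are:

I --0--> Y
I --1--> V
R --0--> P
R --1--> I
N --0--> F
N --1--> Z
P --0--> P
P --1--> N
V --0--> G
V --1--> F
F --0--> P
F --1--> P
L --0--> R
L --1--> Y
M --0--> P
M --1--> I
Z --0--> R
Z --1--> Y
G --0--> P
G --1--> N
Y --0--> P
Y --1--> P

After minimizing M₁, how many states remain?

States {L} cannot be reached from the start state, so discard them.
Start with accepting vs non-accepting: {F,G,M,R,Y} | {I,N,P,V,Z}.
Split {I,N,P,V,Z} by δ(·,0) → {I,N,V,Z} and {P}.
Refine {F,G,M,R,Y} on symbol 1: members go to different blocks, giving {G,M,R} and {F,Y}.
On input 0, block {I,N,V,Z} splits into {I,N} and {V,Z}.
Stable partition: {G,M,R} | {I,N} | {P} | {F,Y} | {V,Z} — 5 equivalence classes.

5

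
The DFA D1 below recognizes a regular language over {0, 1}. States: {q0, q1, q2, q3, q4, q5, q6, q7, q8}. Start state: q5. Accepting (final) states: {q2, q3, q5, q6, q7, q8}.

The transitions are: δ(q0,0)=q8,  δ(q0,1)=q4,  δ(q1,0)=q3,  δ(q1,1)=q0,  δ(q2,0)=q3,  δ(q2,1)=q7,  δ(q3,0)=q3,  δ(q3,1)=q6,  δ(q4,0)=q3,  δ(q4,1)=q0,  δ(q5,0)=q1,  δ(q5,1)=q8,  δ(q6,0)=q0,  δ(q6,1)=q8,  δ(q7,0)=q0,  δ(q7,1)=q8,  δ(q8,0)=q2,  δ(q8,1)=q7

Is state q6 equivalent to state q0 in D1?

Initial partition by acceptance: {q2,q3,q5,q6,q7,q8} | {q0,q1,q4}.
Refine {q2,q3,q5,q6,q7,q8} on symbol 0: members go to different blocks, giving {q2,q3,q8} and {q5,q6,q7}.
The partition is now stable with 3 blocks: {q2,q3,q8} | {q0,q1,q4} | {q5,q6,q7}.
q6 and q0 end up in different blocks, so they are distinguishable. For instance, the string 'ε' is accepted from only q6.

No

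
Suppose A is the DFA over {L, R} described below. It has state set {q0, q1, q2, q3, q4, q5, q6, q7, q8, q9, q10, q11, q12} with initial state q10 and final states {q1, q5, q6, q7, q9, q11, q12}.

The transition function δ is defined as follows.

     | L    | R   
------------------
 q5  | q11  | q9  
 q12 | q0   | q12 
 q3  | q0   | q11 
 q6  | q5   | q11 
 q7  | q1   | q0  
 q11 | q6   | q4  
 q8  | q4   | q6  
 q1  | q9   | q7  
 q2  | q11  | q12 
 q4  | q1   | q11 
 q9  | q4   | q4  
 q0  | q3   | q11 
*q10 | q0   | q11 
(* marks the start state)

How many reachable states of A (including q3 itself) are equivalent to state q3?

Reachable states from the start: {q0,q1,q3,q4,q5,q6,q7,q9,q10,q11}. Unreachable: {q2,q8,q12} — drop them.
P0 = {q1,q5,q6,q7,q9,q11} | {q0,q3,q4,q10}.
Split {q1,q5,q6,q7,q9,q11} by δ(·,L) → {q1,q5,q6,q7,q11} and {q9}.
Split {q1,q5,q6,q7,q11} by δ(·,L) → {q5,q6,q7,q11} and {q1}.
On input L, block {q5,q6,q7,q11} splits into {q5,q6,q11} and {q7}.
Refine {q5,q6,q11} on symbol R: members go to different blocks, giving {q5} and {q6} and {q11}.
Refine {q0,q3,q4,q10} on symbol L: members go to different blocks, giving {q0,q3,q10} and {q4}.
No further refinement is possible. Final partition (8 blocks): {q5} | {q0,q3,q10} | {q9} | {q1} | {q7} | {q6} | {q11} | {q4}.
The equivalence class containing q3 is {q0,q3,q10}, of size 3.

3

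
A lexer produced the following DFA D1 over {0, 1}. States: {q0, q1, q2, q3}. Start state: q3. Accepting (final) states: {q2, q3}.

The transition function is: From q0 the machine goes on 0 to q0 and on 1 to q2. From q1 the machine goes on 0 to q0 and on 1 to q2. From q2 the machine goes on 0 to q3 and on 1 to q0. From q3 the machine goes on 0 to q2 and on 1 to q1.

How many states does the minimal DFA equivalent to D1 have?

All states are reachable from the start state.
Start with accepting vs non-accepting: {q2,q3} | {q0,q1}.
Stable partition: {q2,q3} | {q0,q1} — 2 equivalence classes.

2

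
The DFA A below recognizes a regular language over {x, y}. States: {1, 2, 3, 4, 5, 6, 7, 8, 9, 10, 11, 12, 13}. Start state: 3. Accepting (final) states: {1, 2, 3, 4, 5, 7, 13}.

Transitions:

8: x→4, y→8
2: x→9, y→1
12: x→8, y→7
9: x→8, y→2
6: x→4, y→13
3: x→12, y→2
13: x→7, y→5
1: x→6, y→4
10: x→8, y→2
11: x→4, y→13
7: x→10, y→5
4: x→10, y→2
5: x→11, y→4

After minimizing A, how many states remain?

7

Start with accepting vs non-accepting: {1,2,3,4,5,7,13} | {6,8,9,10,11,12}.
Split {1,2,3,4,5,7,13} by δ(·,x) → {1,2,3,4,5,7} and {13}.
On input x, block {6,8,9,10,11,12} splits into {6,8,11} and {9,10,12}.
Split {1,2,3,4,5,7} by δ(·,x) → {2,3,4,7} and {1,5}.
On input y, block {2,3,4,7} splits into {2,7} and {3,4}.
Split {6,8,11} by δ(·,y) → {6,11} and {8}.
Stable partition: {2,7} | {6,11} | {13} | {9,10,12} | {1,5} | {3,4} | {8} — 7 equivalence classes.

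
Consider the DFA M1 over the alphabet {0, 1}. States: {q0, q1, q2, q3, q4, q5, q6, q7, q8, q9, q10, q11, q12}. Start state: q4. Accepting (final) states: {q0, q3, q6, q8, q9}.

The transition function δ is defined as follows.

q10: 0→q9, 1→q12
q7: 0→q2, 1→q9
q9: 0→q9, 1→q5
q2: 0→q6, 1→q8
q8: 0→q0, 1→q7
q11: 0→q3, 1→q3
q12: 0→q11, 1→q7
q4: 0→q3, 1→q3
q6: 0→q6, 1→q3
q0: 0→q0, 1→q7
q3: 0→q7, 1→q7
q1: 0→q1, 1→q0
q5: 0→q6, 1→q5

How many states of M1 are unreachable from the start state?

4

Starting at q4 and following transitions, the reachable set is {q0, q2, q3, q4, q5, q6, q7, q8, q9}. That leaves q1, q10, q11, q12 unreachable — 4 in total.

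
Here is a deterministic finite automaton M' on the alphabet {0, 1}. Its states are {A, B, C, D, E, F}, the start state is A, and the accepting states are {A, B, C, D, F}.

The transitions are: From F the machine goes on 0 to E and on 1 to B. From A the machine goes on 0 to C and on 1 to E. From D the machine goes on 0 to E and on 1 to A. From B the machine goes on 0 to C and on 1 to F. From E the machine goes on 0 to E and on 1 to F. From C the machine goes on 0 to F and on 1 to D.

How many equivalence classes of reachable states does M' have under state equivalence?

6

Initial partition by acceptance: {A,B,C,D,F} | {E}.
Refine {A,B,C,D,F} on symbol 0: members go to different blocks, giving {A,B,C} and {D,F}.
On input 0, block {A,B,C} splits into {A,B} and {C}.
Split {A,B} by δ(·,1) → {A} and {B}.
On input 1, block {D,F} splits into {D} and {F}.
No further refinement is possible. Final partition (6 blocks): {A} | {E} | {D} | {C} | {B} | {F}.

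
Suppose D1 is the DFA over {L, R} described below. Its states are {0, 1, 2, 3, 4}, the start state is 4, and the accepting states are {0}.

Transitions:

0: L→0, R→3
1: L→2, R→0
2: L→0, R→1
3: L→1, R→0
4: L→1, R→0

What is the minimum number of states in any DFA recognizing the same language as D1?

4

All states are reachable from the start state.
Start with accepting vs non-accepting: {0} | {1,2,3,4}.
Split {1,2,3,4} by δ(·,L) → {1,3,4} and {2}.
Split {1,3,4} by δ(·,L) → {3,4} and {1}.
The partition is now stable with 4 blocks: {0} | {3,4} | {2} | {1}.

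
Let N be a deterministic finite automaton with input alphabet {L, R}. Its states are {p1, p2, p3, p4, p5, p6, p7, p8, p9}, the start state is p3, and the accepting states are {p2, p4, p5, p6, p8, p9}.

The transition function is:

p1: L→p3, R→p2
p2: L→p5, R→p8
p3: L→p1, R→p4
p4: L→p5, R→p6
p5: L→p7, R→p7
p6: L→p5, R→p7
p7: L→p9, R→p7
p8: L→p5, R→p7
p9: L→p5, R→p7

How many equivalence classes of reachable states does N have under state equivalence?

P0 = {p2,p4,p5,p6,p8,p9} | {p1,p3,p7}.
On input L, block {p2,p4,p5,p6,p8,p9} splits into {p2,p4,p6,p8,p9} and {p5}.
Refine {p2,p4,p6,p8,p9} on symbol R: members go to different blocks, giving {p6,p8,p9} and {p2,p4}.
On input L, block {p1,p3,p7} splits into {p1,p3} and {p7}.
No further refinement is possible. Final partition (5 blocks): {p6,p8,p9} | {p1,p3} | {p5} | {p2,p4} | {p7}.

5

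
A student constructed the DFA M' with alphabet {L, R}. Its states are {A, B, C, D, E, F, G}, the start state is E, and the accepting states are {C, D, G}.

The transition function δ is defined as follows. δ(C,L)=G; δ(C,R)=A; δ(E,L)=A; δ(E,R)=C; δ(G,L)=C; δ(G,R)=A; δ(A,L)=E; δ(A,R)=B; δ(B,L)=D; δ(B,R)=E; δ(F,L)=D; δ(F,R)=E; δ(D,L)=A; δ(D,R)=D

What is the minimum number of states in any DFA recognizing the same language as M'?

Reachable states from the start: {A,B,C,D,E,G}. Unreachable: {F} — drop them.
Start with accepting vs non-accepting: {C,D,G} | {A,B,E}.
On input L, block {C,D,G} splits into {C,G} and {D}.
Refine {A,B,E} on symbol L: members go to different blocks, giving {A,E} and {B}.
On input R, block {A,E} splits into {A} and {E}.
No further refinement is possible. Final partition (5 blocks): {C,G} | {A} | {D} | {B} | {E}.

5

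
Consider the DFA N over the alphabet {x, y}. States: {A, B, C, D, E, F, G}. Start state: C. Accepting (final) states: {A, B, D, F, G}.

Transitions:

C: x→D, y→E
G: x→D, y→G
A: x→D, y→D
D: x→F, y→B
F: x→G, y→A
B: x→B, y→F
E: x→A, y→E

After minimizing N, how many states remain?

Initial partition by acceptance: {A,B,D,F,G} | {C,E}.
The partition is now stable with 2 blocks: {A,B,D,F,G} | {C,E}.

2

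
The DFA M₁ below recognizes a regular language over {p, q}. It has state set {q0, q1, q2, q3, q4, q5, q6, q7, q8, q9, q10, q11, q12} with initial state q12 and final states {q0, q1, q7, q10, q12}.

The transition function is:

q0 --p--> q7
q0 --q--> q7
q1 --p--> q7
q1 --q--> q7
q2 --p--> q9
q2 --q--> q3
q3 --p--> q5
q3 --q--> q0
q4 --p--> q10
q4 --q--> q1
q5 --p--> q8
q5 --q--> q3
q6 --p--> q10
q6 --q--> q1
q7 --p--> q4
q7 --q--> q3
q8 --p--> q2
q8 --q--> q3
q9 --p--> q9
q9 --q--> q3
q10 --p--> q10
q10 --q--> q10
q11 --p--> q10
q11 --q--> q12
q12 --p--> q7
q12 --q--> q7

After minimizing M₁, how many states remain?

6

States {q6,q11} cannot be reached from the start state, so discard them.
P0 = {q0,q1,q7,q10,q12} | {q2,q3,q4,q5,q8,q9}.
On input p, block {q0,q1,q7,q10,q12} splits into {q0,q1,q10,q12} and {q7}.
Split {q0,q1,q10,q12} by δ(·,p) → {q0,q1,q12} and {q10}.
On input p, block {q2,q3,q4,q5,q8,q9} splits into {q2,q3,q5,q8,q9} and {q4}.
Split {q2,q3,q5,q8,q9} by δ(·,q) → {q2,q5,q8,q9} and {q3}.
Stable partition: {q0,q1,q12} | {q2,q5,q8,q9} | {q7} | {q10} | {q4} | {q3} — 6 equivalence classes.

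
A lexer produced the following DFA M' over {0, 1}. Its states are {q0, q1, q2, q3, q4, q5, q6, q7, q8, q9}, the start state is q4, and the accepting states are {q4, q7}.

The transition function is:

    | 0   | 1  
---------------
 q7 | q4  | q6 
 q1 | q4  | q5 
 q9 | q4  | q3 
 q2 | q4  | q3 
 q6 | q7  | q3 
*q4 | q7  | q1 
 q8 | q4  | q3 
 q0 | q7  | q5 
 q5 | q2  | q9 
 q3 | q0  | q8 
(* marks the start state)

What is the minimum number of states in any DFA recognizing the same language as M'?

Every state is reachable, so we keep all 10.
P0 = {q4,q7} | {q0,q1,q2,q3,q5,q6,q8,q9}.
Refine {q0,q1,q2,q3,q5,q6,q8,q9} on symbol 0: members go to different blocks, giving {q0,q1,q2,q6,q8,q9} and {q3,q5}.
The partition is now stable with 3 blocks: {q4,q7} | {q0,q1,q2,q6,q8,q9} | {q3,q5}.

3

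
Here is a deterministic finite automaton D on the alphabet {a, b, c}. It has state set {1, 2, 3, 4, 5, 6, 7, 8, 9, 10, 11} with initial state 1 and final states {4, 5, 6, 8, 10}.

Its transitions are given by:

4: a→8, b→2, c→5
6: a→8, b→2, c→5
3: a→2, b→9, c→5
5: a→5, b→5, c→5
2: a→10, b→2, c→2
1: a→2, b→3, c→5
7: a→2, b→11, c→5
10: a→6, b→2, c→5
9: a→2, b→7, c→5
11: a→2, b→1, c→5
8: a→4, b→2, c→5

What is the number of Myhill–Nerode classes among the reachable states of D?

All states are reachable from the start state.
Initial partition by acceptance: {4,5,6,8,10} | {1,2,3,7,9,11}.
Refine {4,5,6,8,10} on symbol b: members go to different blocks, giving {4,6,8,10} and {5}.
Refine {1,2,3,7,9,11} on symbol a: members go to different blocks, giving {1,3,7,9,11} and {2}.
The partition is now stable with 4 blocks: {4,6,8,10} | {1,3,7,9,11} | {5} | {2}.

4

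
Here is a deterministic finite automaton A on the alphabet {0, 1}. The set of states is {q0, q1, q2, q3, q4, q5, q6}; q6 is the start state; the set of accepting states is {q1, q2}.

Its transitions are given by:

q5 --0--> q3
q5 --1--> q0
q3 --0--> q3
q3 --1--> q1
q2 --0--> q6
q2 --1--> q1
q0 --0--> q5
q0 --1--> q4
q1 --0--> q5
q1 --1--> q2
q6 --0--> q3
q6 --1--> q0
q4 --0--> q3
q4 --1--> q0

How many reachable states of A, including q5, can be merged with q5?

3

Start with accepting vs non-accepting: {q1,q2} | {q0,q3,q4,q5,q6}.
On input 1, block {q0,q3,q4,q5,q6} splits into {q0,q4,q5,q6} and {q3}.
Split {q0,q4,q5,q6} by δ(·,0) → {q4,q5,q6} and {q0}.
No further refinement is possible. Final partition (4 blocks): {q1,q2} | {q4,q5,q6} | {q3} | {q0}.
The equivalence class containing q5 is {q4,q5,q6}, of size 3.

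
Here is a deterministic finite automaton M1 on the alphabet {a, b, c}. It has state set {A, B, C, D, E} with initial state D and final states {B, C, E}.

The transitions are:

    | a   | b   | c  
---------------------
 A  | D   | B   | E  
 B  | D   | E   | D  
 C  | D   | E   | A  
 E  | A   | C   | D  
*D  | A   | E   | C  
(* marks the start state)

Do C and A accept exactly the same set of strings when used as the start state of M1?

Every state is reachable, so we keep all 5.
Start with accepting vs non-accepting: {B,C,E} | {A,D}.
No further refinement is possible. Final partition (2 blocks): {B,C,E} | {A,D}.
C and A end up in different blocks, so they are distinguishable. For instance, the string 'ε' is accepted from only C.

No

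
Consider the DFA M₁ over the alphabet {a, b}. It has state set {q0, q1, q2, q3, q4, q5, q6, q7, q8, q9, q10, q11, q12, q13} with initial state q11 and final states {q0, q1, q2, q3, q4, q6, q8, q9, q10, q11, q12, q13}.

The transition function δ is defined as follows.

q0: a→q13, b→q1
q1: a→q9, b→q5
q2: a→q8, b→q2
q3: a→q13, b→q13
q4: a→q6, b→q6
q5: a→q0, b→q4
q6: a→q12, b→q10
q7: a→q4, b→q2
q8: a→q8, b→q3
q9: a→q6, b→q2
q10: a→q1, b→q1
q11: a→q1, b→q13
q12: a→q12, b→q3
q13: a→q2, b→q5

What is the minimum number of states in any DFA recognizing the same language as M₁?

States {q7} cannot be reached from the start state, so discard them.
Start with accepting vs non-accepting: {q0,q1,q2,q3,q4,q6,q8,q9,q10,q11,q12,q13} | {q5}.
Split {q0,q1,q2,q3,q4,q6,q8,q9,q10,q11,q12,q13} by δ(·,b) → {q0,q2,q3,q4,q6,q8,q9,q10,q11,q12} and {q1,q13}.
Split {q0,q2,q3,q4,q6,q8,q9,q10,q11,q12} by δ(·,a) → {q2,q4,q6,q8,q9,q12} and {q0,q3,q10,q11}.
On input b, block {q2,q4,q6,q8,q9,q12} splits into {q2,q4,q9} and {q6,q8,q12}.
On input b, block {q2,q4,q9} splits into {q2,q9} and {q4}.
The partition is now stable with 6 blocks: {q2,q9} | {q5} | {q1,q13} | {q0,q3,q10,q11} | {q6,q8,q12} | {q4}.

6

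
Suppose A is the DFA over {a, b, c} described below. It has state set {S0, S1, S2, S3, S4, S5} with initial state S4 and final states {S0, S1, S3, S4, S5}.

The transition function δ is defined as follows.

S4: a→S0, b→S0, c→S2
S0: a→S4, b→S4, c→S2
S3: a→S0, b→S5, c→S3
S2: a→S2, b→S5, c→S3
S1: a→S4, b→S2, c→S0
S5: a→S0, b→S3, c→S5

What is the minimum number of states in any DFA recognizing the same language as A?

Reachable states from the start: {S0,S2,S3,S4,S5}. Unreachable: {S1} — drop them.
P0 = {S0,S3,S4,S5} | {S2}.
Split {S0,S3,S4,S5} by δ(·,c) → {S0,S4} and {S3,S5}.
The partition is now stable with 3 blocks: {S0,S4} | {S2} | {S3,S5}.

3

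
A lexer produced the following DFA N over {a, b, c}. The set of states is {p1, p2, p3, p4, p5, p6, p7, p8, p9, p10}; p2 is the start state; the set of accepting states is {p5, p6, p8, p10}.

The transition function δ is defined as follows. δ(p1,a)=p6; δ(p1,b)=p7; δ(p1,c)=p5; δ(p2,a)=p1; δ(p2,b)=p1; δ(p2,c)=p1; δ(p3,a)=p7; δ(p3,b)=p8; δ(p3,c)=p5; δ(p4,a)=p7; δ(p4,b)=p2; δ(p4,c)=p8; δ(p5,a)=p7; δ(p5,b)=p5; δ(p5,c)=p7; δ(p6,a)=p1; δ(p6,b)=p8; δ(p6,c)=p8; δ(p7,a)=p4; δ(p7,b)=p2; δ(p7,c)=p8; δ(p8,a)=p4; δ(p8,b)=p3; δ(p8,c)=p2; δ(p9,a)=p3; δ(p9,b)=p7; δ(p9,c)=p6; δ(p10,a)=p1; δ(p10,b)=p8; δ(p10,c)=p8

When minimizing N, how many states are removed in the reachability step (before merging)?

Starting at p2 and following transitions, the reachable set is {p1, p2, p3, p4, p5, p6, p7, p8}. That leaves p9, p10 unreachable — 2 in total.

2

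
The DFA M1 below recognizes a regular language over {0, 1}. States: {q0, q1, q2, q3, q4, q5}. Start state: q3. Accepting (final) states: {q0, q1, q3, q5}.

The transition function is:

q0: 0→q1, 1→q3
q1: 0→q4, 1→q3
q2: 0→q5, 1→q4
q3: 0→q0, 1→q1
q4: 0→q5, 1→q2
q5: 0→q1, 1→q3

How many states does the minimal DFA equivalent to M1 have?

Initial partition by acceptance: {q0,q1,q3,q5} | {q2,q4}.
Refine {q0,q1,q3,q5} on symbol 0: members go to different blocks, giving {q0,q3,q5} and {q1}.
Refine {q0,q3,q5} on symbol 0: members go to different blocks, giving {q0,q5} and {q3}.
The partition is now stable with 4 blocks: {q0,q5} | {q2,q4} | {q1} | {q3}.

4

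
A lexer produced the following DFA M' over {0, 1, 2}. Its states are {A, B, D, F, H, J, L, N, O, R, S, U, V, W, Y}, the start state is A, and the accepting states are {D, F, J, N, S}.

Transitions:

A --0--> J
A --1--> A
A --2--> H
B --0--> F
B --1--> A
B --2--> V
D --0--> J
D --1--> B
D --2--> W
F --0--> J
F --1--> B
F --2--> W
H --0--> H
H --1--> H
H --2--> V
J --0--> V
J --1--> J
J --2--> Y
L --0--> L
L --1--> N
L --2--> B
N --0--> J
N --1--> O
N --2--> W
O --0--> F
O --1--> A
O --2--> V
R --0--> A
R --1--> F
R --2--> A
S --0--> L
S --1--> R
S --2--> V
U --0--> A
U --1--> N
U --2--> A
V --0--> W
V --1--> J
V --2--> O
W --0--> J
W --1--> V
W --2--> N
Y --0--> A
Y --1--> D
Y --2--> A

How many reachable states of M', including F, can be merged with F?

Reachable states from the start: {A,B,D,F,H,J,N,O,V,W,Y}. Unreachable: {L,R,S,U} — drop them.
P0 = {D,F,J,N} | {A,B,H,O,V,W,Y}.
On input 0, block {D,F,J,N} splits into {D,F,N} and {J}.
On input 0, block {A,B,H,O,V,W,Y} splits into {H,V,Y} and {A,W} and {B,O}.
On input 0, block {H,V,Y} splits into {V,Y} and {H}.
Split {V,Y} by δ(·,1) → {Y} and {V}.
Refine {A,W} on symbol 1: members go to different blocks, giving {A} and {W}.
The partition is now stable with 8 blocks: {D,F,N} | {Y} | {J} | {A} | {B,O} | {H} | {V} | {W}.
State F belongs to the block {D,F,N}, which has 3 states.

3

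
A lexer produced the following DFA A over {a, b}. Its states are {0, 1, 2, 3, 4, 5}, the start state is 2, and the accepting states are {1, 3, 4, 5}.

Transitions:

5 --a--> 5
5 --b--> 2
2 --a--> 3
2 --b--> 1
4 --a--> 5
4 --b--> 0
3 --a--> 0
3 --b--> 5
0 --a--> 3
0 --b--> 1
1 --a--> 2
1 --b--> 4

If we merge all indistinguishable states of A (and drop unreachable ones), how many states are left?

Every state is reachable, so we keep all 6.
Start with accepting vs non-accepting: {1,3,4,5} | {0,2}.
Refine {1,3,4,5} on symbol a: members go to different blocks, giving {1,3} and {4,5}.
No further refinement is possible. Final partition (3 blocks): {1,3} | {0,2} | {4,5}.

3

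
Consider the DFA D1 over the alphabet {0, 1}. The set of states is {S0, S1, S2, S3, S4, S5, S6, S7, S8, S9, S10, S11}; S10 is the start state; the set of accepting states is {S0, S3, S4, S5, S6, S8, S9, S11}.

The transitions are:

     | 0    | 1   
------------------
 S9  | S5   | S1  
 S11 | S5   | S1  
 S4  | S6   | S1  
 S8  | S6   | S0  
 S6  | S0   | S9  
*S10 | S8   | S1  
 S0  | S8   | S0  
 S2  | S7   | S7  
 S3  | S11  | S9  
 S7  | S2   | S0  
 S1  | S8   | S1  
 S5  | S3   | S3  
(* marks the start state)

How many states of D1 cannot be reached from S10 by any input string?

3

No path from S10 leads to S2, S4, S7; the other 9 states are all reachable.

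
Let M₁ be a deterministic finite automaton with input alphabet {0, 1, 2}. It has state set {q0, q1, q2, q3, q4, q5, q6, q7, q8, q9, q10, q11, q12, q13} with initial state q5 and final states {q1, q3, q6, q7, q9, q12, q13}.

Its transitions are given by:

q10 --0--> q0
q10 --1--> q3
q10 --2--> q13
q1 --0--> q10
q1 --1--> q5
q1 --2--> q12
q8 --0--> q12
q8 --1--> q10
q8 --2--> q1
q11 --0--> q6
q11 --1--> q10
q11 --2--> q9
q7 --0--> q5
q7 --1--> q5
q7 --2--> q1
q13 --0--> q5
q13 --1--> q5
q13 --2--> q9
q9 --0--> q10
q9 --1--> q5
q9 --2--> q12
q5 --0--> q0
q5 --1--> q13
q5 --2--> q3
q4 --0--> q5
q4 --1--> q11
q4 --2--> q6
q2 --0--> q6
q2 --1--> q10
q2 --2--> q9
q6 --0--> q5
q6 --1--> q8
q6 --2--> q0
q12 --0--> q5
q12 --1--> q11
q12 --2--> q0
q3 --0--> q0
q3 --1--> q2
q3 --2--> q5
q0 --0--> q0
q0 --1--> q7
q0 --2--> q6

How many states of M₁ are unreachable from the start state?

No path from q5 leads to q4; the other 13 states are all reachable.

1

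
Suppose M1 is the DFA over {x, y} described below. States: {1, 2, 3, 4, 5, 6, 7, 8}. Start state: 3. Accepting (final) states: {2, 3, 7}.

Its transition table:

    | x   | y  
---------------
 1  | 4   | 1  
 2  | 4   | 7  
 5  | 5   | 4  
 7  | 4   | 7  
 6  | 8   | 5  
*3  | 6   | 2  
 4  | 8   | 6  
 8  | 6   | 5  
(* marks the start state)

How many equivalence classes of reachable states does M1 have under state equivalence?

States {1} cannot be reached from the start state, so discard them.
Initial partition by acceptance: {2,3,7} | {4,5,6,8}.
Stable partition: {2,3,7} | {4,5,6,8} — 2 equivalence classes.

2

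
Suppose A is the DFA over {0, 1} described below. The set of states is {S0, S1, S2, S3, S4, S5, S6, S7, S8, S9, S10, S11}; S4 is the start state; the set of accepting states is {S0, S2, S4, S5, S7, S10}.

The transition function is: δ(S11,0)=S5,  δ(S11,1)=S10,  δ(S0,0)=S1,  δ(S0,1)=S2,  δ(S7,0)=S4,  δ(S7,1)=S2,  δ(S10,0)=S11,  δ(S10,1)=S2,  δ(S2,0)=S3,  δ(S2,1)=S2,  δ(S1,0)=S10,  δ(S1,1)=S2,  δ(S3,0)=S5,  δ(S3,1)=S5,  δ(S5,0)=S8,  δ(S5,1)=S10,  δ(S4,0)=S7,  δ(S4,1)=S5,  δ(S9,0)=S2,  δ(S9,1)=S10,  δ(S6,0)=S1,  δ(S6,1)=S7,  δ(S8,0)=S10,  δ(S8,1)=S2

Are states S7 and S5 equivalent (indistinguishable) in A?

States {S0,S1,S6,S9} cannot be reached from the start state, so discard them.
Start with accepting vs non-accepting: {S2,S4,S5,S7,S10} | {S3,S8,S11}.
Split {S2,S4,S5,S7,S10} by δ(·,0) → {S2,S5,S10} and {S4,S7}.
No further refinement is possible. Final partition (3 blocks): {S2,S5,S10} | {S3,S8,S11} | {S4,S7}.
S7 and S5 end up in different blocks, so they are distinguishable. For instance, the string '0' is accepted from only S7.

No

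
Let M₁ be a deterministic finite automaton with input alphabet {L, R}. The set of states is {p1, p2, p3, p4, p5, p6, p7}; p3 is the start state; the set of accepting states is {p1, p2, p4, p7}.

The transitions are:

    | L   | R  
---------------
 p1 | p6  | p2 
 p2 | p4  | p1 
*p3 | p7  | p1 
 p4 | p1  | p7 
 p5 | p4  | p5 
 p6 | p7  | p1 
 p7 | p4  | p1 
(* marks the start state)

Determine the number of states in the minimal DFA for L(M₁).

First remove the unreachable states {p5}; 6 states remain.
Initial partition by acceptance: {p1,p2,p4,p7} | {p3,p6}.
Refine {p1,p2,p4,p7} on symbol L: members go to different blocks, giving {p2,p4,p7} and {p1}.
On input L, block {p2,p4,p7} splits into {p2,p7} and {p4}.
Stable partition: {p2,p7} | {p3,p6} | {p1} | {p4} — 4 equivalence classes.

4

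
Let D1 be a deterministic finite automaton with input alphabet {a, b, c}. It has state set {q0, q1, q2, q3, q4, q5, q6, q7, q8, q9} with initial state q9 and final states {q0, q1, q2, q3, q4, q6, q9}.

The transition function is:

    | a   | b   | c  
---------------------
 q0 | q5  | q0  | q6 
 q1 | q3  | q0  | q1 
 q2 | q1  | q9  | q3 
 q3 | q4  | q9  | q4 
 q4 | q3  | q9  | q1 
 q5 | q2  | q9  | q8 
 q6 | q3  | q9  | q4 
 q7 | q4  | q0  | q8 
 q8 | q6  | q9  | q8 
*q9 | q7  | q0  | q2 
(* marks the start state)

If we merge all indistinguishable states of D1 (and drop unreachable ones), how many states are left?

All states are reachable from the start state.
Start with accepting vs non-accepting: {q0,q1,q2,q3,q4,q6,q9} | {q5,q7,q8}.
On input a, block {q0,q1,q2,q3,q4,q6,q9} splits into {q1,q2,q3,q4,q6} and {q0,q9}.
The partition is now stable with 3 blocks: {q1,q2,q3,q4,q6} | {q5,q7,q8} | {q0,q9}.

3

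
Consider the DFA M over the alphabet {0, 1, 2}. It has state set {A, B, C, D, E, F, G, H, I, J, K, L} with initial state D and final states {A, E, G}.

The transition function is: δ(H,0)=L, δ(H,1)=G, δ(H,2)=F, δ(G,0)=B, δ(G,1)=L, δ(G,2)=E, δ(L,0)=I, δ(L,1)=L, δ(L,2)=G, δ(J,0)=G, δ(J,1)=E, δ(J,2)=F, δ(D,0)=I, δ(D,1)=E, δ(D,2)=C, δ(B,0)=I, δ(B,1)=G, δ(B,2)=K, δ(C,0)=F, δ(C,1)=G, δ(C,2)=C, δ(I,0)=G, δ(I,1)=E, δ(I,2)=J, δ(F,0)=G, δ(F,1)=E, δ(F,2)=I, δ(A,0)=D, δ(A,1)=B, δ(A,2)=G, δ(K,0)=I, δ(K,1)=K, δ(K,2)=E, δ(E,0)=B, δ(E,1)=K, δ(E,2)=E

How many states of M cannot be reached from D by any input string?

No path from D leads to A, H; the other 10 states are all reachable.

2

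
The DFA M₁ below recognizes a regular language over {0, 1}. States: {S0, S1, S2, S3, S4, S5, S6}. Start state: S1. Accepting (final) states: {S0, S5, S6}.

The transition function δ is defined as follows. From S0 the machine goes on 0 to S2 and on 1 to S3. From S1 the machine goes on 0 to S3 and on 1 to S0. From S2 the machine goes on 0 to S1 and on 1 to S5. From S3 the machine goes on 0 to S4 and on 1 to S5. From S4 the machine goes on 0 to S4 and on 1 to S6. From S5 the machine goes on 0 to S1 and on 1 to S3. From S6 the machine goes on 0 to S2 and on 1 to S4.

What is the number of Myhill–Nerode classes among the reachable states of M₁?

2

Initial partition by acceptance: {S0,S5,S6} | {S1,S2,S3,S4}.
No further refinement is possible. Final partition (2 blocks): {S0,S5,S6} | {S1,S2,S3,S4}.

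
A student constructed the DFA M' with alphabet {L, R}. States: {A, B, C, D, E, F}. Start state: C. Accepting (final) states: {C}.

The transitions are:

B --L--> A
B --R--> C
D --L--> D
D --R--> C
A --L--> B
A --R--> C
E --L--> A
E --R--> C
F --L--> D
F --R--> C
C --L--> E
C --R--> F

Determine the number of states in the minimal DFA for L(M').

Every state is reachable, so we keep all 6.
Initial partition by acceptance: {C} | {A,B,D,E,F}.
The partition is now stable with 2 blocks: {C} | {A,B,D,E,F}.

2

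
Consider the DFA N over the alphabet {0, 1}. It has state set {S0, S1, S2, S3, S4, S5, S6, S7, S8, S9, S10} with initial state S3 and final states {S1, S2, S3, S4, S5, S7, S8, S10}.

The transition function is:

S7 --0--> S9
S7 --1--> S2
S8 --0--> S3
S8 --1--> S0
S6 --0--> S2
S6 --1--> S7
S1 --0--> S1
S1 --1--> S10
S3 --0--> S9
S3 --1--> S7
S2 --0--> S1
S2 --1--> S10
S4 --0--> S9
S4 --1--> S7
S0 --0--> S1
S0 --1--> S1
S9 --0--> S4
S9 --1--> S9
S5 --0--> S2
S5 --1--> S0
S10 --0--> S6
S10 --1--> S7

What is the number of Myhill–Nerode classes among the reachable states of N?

States {S0,S5,S8} cannot be reached from the start state, so discard them.
Initial partition by acceptance: {S1,S2,S3,S4,S7,S10} | {S6,S9}.
Split {S1,S2,S3,S4,S7,S10} by δ(·,0) → {S3,S4,S7,S10} and {S1,S2}.
Refine {S3,S4,S7,S10} on symbol 1: members go to different blocks, giving {S3,S4,S10} and {S7}.
Split {S6,S9} by δ(·,0) → {S6} and {S9}.
On input 0, block {S3,S4,S10} splits into {S3,S4} and {S10}.
Stable partition: {S3,S4} | {S6} | {S1,S2} | {S7} | {S9} | {S10} — 6 equivalence classes.

6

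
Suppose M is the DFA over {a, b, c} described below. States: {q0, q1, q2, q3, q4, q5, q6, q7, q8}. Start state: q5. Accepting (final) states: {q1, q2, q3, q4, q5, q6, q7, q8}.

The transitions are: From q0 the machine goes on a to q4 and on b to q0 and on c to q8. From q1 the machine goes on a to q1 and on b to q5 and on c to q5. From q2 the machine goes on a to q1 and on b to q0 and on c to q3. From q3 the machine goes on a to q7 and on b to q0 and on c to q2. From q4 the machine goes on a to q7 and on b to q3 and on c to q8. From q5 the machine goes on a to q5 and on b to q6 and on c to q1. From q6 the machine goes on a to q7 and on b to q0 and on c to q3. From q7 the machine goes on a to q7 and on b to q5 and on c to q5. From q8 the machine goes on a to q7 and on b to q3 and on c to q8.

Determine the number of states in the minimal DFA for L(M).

Every state is reachable, so we keep all 9.
Start with accepting vs non-accepting: {q1,q2,q3,q4,q5,q6,q7,q8} | {q0}.
Split {q1,q2,q3,q4,q5,q6,q7,q8} by δ(·,b) → {q1,q4,q5,q7,q8} and {q2,q3,q6}.
Refine {q1,q4,q5,q7,q8} on symbol b: members go to different blocks, giving {q4,q5,q8} and {q1,q7}.
On input a, block {q4,q5,q8} splits into {q4,q8} and {q5}.
Stable partition: {q4,q8} | {q0} | {q2,q3,q6} | {q1,q7} | {q5} — 5 equivalence classes.

5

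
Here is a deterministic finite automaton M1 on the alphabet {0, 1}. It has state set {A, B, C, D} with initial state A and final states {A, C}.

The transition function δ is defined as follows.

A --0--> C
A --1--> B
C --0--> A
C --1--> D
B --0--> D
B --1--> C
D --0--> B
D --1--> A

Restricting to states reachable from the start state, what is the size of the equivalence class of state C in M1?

2

Initial partition by acceptance: {A,C} | {B,D}.
The partition is now stable with 2 blocks: {A,C} | {B,D}.
State C belongs to the block {A,C}, which has 2 states.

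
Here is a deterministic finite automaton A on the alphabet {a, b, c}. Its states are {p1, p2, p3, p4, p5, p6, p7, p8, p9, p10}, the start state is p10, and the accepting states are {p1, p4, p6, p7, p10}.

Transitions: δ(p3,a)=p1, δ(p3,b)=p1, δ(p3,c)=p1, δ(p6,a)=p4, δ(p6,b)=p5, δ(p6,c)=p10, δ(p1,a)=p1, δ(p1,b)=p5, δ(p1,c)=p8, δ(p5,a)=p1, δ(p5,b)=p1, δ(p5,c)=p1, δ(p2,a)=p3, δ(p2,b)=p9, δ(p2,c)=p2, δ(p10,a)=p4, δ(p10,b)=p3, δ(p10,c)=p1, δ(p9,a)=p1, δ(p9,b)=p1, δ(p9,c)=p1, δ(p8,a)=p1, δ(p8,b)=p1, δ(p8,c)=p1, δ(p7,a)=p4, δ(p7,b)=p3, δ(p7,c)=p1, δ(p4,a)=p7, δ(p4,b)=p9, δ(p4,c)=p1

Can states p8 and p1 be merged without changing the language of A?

No

States {p2,p6} cannot be reached from the start state, so discard them.
Start with accepting vs non-accepting: {p1,p4,p7,p10} | {p3,p5,p8,p9}.
Refine {p1,p4,p7,p10} on symbol c: members go to different blocks, giving {p4,p7,p10} and {p1}.
No further refinement is possible. Final partition (3 blocks): {p4,p7,p10} | {p3,p5,p8,p9} | {p1}.
p8 and p1 end up in different blocks, so they are distinguishable. For instance, the string 'ε' is accepted from only p1.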